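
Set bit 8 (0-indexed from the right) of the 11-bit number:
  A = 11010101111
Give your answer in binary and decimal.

Mask = 1 << 8 = 00100000000
Bit 8 of A is 0, so OR-ing with the mask flips it to 1.
  11010101111
| 00100000000
-------------
  11110101111

Answer: 11110101111 (1967)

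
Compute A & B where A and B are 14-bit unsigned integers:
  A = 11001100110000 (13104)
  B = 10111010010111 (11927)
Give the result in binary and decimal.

Apply & to each column (1 only where both bits are 1):
  11001100110000
& 10111010010111
----------------
  10001000010000

Answer: 10001000010000 (8720)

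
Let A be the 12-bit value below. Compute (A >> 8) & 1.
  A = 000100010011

Bit 8 is the 9th from the right.
  000100010011
     ^
That bit is 1.

Answer: 1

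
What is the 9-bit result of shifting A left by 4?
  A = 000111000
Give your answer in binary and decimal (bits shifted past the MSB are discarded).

Shift left by 4: drop the top 4 bit(s), append 4 zero(s) on the right.
  000111000  ->  discard [0001], keep [11000], append 0000
= 110000000

Answer: 110000000 (384)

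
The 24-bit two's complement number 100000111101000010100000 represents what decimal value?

MSB is 1, so the value is negative. Find the magnitude:
1. Invert bits:  011111000010111101011111
2. Add 1:        011111000010111101100000  = 8138592
3. Apply sign:   -8138592

Answer: -8138592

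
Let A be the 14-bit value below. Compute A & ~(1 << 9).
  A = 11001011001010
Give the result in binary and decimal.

Mask = ~(1 << 9) = 11110111111111
Bit 9 of A is 1, so AND-ing with the mask clears it to 0.
  11001011001010
& 11110111111111
----------------
  11000011001010

Answer: 11000011001010 (12490)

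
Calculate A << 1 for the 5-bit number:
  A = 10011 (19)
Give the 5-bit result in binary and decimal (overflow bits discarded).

Shift left by 1: drop the top 1 bit(s), append 1 zero(s) on the right.
  10011  ->  discard [1], keep [0011], append 0
= 00110

Answer: 00110 (6)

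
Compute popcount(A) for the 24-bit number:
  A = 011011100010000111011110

011011100010000111011110
1-bits at positions (from bit 0 = LSB): 1, 2, 3, 4, 6, 7, 8, 13, 17, 18, 19, 21, 22
Count = 13

Answer: 13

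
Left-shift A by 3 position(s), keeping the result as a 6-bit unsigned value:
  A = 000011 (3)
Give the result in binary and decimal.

Shift left by 3: drop the top 3 bit(s), append 3 zero(s) on the right.
  000011  ->  discard [000], keep [011], append 000
= 011000

Answer: 011000 (24)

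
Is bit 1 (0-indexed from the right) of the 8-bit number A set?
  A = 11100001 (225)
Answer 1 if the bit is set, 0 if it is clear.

Bit 1 is the 2nd from the right.
  11100001
        ^
That bit is 0.

Answer: 0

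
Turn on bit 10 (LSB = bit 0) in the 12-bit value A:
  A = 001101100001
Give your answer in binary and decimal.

Mask = 1 << 10 = 010000000000
Bit 10 of A is 0, so OR-ing with the mask flips it to 1.
  001101100001
| 010000000000
--------------
  011101100001

Answer: 011101100001 (1889)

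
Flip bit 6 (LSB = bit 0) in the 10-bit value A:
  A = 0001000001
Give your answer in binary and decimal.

Mask = 1 << 6 = 0001000000
Bit 6 of A is 1; XOR with the mask flips it to 0.
  0001000001
^ 0001000000
------------
  0000000001

Answer: 0000000001 (1)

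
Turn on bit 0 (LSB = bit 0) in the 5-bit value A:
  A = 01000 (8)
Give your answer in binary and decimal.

Mask = 1 << 0 = 00001
Bit 0 of A is 0, so OR-ing with the mask flips it to 1.
  01000
| 00001
-------
  01001

Answer: 01001 (9)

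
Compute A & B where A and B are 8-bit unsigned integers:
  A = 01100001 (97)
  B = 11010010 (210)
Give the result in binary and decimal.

Apply & to each column (1 only where both bits are 1):
  01100001
& 11010010
----------
  01000000

Answer: 01000000 (64)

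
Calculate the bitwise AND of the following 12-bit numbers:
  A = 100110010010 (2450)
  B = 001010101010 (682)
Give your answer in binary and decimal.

Apply & to each column (1 only where both bits are 1):
  100110010010
& 001010101010
--------------
  000010000010

Answer: 000010000010 (130)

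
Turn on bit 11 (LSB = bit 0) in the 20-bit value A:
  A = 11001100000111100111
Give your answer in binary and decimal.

Mask = 1 << 11 = 00000000100000000000
Bit 11 of A is 0, so OR-ing with the mask flips it to 1.
  11001100000111100111
| 00000000100000000000
----------------------
  11001100100111100111

Answer: 11001100100111100111 (838119)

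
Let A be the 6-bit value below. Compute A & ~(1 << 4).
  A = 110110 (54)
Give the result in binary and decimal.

Mask = ~(1 << 4) = 101111
Bit 4 of A is 1, so AND-ing with the mask clears it to 0.
  110110
& 101111
--------
  100110

Answer: 100110 (38)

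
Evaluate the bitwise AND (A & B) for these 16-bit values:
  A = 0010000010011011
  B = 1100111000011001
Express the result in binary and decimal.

Apply & to each column (1 only where both bits are 1):
  0010000010011011
& 1100111000011001
------------------
  0000000000011001

Answer: 0000000000011001 (25)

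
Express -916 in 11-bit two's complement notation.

1. Binary of +916:  01110010100
2. Invert bits:     10001101011
3. Add 1:           10001101100

Answer: 10001101100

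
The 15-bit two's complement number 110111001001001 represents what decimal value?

MSB is 1, so the value is negative. Find the magnitude:
1. Invert bits:  001000110110110
2. Add 1:        001000110110111  = 4535
3. Apply sign:   -4535

Answer: -4535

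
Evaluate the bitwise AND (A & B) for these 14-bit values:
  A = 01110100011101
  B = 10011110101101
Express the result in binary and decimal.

Apply & to each column (1 only where both bits are 1):
  01110100011101
& 10011110101101
----------------
  00010100001101

Answer: 00010100001101 (1293)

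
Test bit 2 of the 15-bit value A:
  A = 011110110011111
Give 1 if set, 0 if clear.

Bit 2 is the 3rd from the right.
  011110110011111
              ^
That bit is 1.

Answer: 1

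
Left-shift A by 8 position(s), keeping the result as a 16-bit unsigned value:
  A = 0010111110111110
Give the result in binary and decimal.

Shift left by 8: drop the top 8 bit(s), append 8 zero(s) on the right.
  0010111110111110  ->  discard [00101111], keep [10111110], append 00000000
= 1011111000000000

Answer: 1011111000000000 (48640)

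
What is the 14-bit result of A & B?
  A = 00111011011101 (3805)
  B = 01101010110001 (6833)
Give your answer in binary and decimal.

Apply & to each column (1 only where both bits are 1):
  00111011011101
& 01101010110001
----------------
  00101010010001

Answer: 00101010010001 (2705)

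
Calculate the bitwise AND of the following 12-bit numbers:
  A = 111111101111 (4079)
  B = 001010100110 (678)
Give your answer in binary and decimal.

Apply & to each column (1 only where both bits are 1):
  111111101111
& 001010100110
--------------
  001010100110

Answer: 001010100110 (678)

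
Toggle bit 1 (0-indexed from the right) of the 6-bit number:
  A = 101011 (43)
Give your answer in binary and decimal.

Mask = 1 << 1 = 000010
Bit 1 of A is 1; XOR with the mask flips it to 0.
  101011
^ 000010
--------
  101001

Answer: 101001 (41)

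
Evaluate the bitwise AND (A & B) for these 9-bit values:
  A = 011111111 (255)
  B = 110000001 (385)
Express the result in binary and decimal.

Apply & to each column (1 only where both bits are 1):
  011111111
& 110000001
-----------
  010000001

Answer: 010000001 (129)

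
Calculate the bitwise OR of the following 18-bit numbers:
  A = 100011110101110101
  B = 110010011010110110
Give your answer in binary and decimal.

Apply | to each column (1 where either bit is 1):
  100011110101110101
| 110010011010110110
--------------------
  110011111111110111

Answer: 110011111111110111 (212983)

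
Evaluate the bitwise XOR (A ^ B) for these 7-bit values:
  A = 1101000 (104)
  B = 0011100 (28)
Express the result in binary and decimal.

Apply ^ to each column (1 where bits differ):
  1101000
^ 0011100
---------
  1110100

Answer: 1110100 (116)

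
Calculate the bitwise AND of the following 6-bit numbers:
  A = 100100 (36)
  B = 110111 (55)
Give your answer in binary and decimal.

Apply & to each column (1 only where both bits are 1):
  100100
& 110111
--------
  100100

Answer: 100100 (36)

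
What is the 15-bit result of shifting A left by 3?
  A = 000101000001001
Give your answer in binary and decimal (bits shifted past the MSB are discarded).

Shift left by 3: drop the top 3 bit(s), append 3 zero(s) on the right.
  000101000001001  ->  discard [000], keep [101000001001], append 000
= 101000001001000

Answer: 101000001001000 (20552)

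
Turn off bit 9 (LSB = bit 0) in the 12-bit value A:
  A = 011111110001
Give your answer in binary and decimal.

Mask = ~(1 << 9) = 110111111111
Bit 9 of A is 1, so AND-ing with the mask clears it to 0.
  011111110001
& 110111111111
--------------
  010111110001

Answer: 010111110001 (1521)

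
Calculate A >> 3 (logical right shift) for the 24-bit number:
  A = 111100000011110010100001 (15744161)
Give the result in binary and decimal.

Logical shift right by 3: drop the bottom 3 bit(s), prepend 3 zero(s) on the left.
  111100000011110010100001  ->  keep [111100000011110010100], discard [001], prepend 000
= 000111100000011110010100

Answer: 000111100000011110010100 (1968020)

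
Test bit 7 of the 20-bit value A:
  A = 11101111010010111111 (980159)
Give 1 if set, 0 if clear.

Bit 7 is the 8th from the right.
  11101111010010111111
              ^
That bit is 1.

Answer: 1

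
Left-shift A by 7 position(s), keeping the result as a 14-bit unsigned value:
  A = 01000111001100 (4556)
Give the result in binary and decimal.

Shift left by 7: drop the top 7 bit(s), append 7 zero(s) on the right.
  01000111001100  ->  discard [0100011], keep [1001100], append 0000000
= 10011000000000

Answer: 10011000000000 (9728)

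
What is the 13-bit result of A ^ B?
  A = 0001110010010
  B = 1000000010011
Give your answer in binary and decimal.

Apply ^ to each column (1 where bits differ):
  0001110010010
^ 1000000010011
---------------
  1001110000001

Answer: 1001110000001 (4993)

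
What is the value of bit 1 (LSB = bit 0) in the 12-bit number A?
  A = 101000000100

Bit 1 is the 2nd from the right.
  101000000100
            ^
That bit is 0.

Answer: 0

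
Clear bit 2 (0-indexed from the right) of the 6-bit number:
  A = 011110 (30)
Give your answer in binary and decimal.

Mask = ~(1 << 2) = 111011
Bit 2 of A is 1, so AND-ing with the mask clears it to 0.
  011110
& 111011
--------
  011010

Answer: 011010 (26)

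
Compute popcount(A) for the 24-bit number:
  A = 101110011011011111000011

101110011011011111000011
1-bits at positions (from bit 0 = LSB): 0, 1, 6, 7, 8, 9, 10, 12, 13, 15, 16, 19, 20, 21, 23
Count = 15

Answer: 15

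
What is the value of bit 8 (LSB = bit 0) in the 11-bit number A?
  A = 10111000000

Bit 8 is the 9th from the right.
  10111000000
    ^
That bit is 1.

Answer: 1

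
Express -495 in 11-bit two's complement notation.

1. Binary of +495:  00111101111
2. Invert bits:     11000010000
3. Add 1:           11000010001

Answer: 11000010001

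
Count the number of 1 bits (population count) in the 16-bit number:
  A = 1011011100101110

1011011100101110
1-bits at positions (from bit 0 = LSB): 1, 2, 3, 5, 8, 9, 10, 12, 13, 15
Count = 10

Answer: 10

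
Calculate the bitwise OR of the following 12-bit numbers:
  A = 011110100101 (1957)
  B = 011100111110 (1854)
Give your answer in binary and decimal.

Apply | to each column (1 where either bit is 1):
  011110100101
| 011100111110
--------------
  011110111111

Answer: 011110111111 (1983)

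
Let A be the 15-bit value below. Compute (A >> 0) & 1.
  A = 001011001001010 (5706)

Bit 0 is the 1st from the right.
  001011001001010
                ^
That bit is 0.

Answer: 0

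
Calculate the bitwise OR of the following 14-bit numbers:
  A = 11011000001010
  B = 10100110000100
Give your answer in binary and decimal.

Apply | to each column (1 where either bit is 1):
  11011000001010
| 10100110000100
----------------
  11111110001110

Answer: 11111110001110 (16270)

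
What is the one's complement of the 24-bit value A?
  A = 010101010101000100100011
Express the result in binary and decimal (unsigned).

Flip each bit (0->1, 1->0):
  010101010101000100100011
  101010101010111011011100

Answer: 101010101010111011011100 (11185884)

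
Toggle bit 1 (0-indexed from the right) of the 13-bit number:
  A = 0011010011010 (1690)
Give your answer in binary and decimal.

Mask = 1 << 1 = 0000000000010
Bit 1 of A is 1; XOR with the mask flips it to 0.
  0011010011010
^ 0000000000010
---------------
  0011010011000

Answer: 0011010011000 (1688)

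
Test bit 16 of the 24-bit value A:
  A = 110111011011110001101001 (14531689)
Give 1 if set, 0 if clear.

Bit 16 is the 17th from the right.
  110111011011110001101001
         ^
That bit is 1.

Answer: 1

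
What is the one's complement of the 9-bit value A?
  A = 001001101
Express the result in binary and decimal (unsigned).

Flip each bit (0->1, 1->0):
  001001101
  110110010

Answer: 110110010 (434)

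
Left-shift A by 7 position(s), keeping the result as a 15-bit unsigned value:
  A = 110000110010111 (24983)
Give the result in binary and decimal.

Shift left by 7: drop the top 7 bit(s), append 7 zero(s) on the right.
  110000110010111  ->  discard [1100001], keep [10010111], append 0000000
= 100101110000000

Answer: 100101110000000 (19328)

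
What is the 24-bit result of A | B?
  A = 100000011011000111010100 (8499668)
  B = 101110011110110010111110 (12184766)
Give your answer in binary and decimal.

Apply | to each column (1 where either bit is 1):
  100000011011000111010100
| 101110011110110010111110
--------------------------
  101110011111110111111110

Answer: 101110011111110111111110 (12189182)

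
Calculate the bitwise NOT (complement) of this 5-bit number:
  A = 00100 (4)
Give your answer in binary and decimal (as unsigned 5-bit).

Flip each bit (0->1, 1->0):
  00100
  11011

Answer: 11011 (27)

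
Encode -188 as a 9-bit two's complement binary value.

1. Binary of +188:  010111100
2. Invert bits:     101000011
3. Add 1:           101000100

Answer: 101000100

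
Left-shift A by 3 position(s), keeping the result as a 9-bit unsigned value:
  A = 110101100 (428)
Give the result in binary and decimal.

Shift left by 3: drop the top 3 bit(s), append 3 zero(s) on the right.
  110101100  ->  discard [110], keep [101100], append 000
= 101100000

Answer: 101100000 (352)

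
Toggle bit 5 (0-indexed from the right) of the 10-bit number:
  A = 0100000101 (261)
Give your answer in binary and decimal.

Mask = 1 << 5 = 0000100000
Bit 5 of A is 0; XOR with the mask flips it to 1.
  0100000101
^ 0000100000
------------
  0100100101

Answer: 0100100101 (293)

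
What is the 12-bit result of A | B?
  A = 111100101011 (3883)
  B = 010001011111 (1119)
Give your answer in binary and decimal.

Apply | to each column (1 where either bit is 1):
  111100101011
| 010001011111
--------------
  111101111111

Answer: 111101111111 (3967)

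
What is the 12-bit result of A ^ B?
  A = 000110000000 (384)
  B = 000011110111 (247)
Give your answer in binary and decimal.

Apply ^ to each column (1 where bits differ):
  000110000000
^ 000011110111
--------------
  000101110111

Answer: 000101110111 (375)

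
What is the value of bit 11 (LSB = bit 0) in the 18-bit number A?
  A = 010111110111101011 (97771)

Bit 11 is the 12th from the right.
  010111110111101011
        ^
That bit is 1.

Answer: 1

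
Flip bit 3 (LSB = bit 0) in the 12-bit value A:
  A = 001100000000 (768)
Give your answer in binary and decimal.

Mask = 1 << 3 = 000000001000
Bit 3 of A is 0; XOR with the mask flips it to 1.
  001100000000
^ 000000001000
--------------
  001100001000

Answer: 001100001000 (776)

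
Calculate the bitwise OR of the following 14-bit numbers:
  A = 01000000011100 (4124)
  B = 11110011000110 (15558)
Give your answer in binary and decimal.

Apply | to each column (1 where either bit is 1):
  01000000011100
| 11110011000110
----------------
  11110011011110

Answer: 11110011011110 (15582)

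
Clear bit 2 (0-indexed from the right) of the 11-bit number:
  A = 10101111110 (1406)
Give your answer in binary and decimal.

Mask = ~(1 << 2) = 11111111011
Bit 2 of A is 1, so AND-ing with the mask clears it to 0.
  10101111110
& 11111111011
-------------
  10101111010

Answer: 10101111010 (1402)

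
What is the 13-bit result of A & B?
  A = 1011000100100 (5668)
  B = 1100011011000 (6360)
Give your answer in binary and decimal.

Apply & to each column (1 only where both bits are 1):
  1011000100100
& 1100011011000
---------------
  1000000000000

Answer: 1000000000000 (4096)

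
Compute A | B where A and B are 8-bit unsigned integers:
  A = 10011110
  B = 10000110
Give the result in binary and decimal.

Apply | to each column (1 where either bit is 1):
  10011110
| 10000110
----------
  10011110

Answer: 10011110 (158)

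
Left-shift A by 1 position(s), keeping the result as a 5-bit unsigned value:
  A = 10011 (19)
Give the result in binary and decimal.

Shift left by 1: drop the top 1 bit(s), append 1 zero(s) on the right.
  10011  ->  discard [1], keep [0011], append 0
= 00110

Answer: 00110 (6)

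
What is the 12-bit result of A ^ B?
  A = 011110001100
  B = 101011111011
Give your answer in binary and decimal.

Apply ^ to each column (1 where bits differ):
  011110001100
^ 101011111011
--------------
  110101110111

Answer: 110101110111 (3447)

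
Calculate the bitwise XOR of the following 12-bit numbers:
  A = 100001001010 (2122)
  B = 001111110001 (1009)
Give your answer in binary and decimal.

Apply ^ to each column (1 where bits differ):
  100001001010
^ 001111110001
--------------
  101110111011

Answer: 101110111011 (3003)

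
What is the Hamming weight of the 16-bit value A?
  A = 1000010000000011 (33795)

1000010000000011
1-bits at positions (from bit 0 = LSB): 0, 1, 10, 15
Count = 4

Answer: 4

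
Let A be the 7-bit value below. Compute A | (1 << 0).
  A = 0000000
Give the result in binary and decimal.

Mask = 1 << 0 = 0000001
Bit 0 of A is 0, so OR-ing with the mask flips it to 1.
  0000000
| 0000001
---------
  0000001

Answer: 0000001 (1)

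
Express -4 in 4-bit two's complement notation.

1. Binary of +4:  0100
2. Invert bits:     1011
3. Add 1:           1100

Answer: 1100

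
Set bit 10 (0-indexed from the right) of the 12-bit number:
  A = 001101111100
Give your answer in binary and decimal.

Mask = 1 << 10 = 010000000000
Bit 10 of A is 0, so OR-ing with the mask flips it to 1.
  001101111100
| 010000000000
--------------
  011101111100

Answer: 011101111100 (1916)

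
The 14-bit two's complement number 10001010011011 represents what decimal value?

MSB is 1, so the value is negative. Find the magnitude:
1. Invert bits:  01110101100100
2. Add 1:        01110101100101  = 7525
3. Apply sign:   -7525

Answer: -7525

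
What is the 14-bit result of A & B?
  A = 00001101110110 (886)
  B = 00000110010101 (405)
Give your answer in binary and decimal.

Apply & to each column (1 only where both bits are 1):
  00001101110110
& 00000110010101
----------------
  00000100010100

Answer: 00000100010100 (276)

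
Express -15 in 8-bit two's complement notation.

1. Binary of +15:  00001111
2. Invert bits:     11110000
3. Add 1:           11110001

Answer: 11110001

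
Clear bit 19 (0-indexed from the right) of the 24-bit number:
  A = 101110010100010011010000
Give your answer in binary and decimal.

Mask = ~(1 << 19) = 111101111111111111111111
Bit 19 of A is 1, so AND-ing with the mask clears it to 0.
  101110010100010011010000
& 111101111111111111111111
--------------------------
  101100010100010011010000

Answer: 101100010100010011010000 (11617488)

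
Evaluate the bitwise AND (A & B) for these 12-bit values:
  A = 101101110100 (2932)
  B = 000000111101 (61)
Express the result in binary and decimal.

Apply & to each column (1 only where both bits are 1):
  101101110100
& 000000111101
--------------
  000000110100

Answer: 000000110100 (52)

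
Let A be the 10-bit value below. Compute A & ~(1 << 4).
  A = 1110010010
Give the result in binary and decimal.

Mask = ~(1 << 4) = 1111101111
Bit 4 of A is 1, so AND-ing with the mask clears it to 0.
  1110010010
& 1111101111
------------
  1110000010

Answer: 1110000010 (898)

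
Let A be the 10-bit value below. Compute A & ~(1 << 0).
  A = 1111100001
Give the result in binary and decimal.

Mask = ~(1 << 0) = 1111111110
Bit 0 of A is 1, so AND-ing with the mask clears it to 0.
  1111100001
& 1111111110
------------
  1111100000

Answer: 1111100000 (992)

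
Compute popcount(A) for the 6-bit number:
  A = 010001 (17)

010001
1-bits at positions (from bit 0 = LSB): 0, 4
Count = 2

Answer: 2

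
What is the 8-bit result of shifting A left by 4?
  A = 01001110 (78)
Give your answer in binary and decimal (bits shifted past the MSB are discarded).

Shift left by 4: drop the top 4 bit(s), append 4 zero(s) on the right.
  01001110  ->  discard [0100], keep [1110], append 0000
= 11100000

Answer: 11100000 (224)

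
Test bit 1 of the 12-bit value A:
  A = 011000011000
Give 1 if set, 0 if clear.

Bit 1 is the 2nd from the right.
  011000011000
            ^
That bit is 0.

Answer: 0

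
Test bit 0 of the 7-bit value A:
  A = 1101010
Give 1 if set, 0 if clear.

Bit 0 is the 1st from the right.
  1101010
        ^
That bit is 0.

Answer: 0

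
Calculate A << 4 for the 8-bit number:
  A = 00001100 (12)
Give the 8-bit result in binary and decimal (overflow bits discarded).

Shift left by 4: drop the top 4 bit(s), append 4 zero(s) on the right.
  00001100  ->  discard [0000], keep [1100], append 0000
= 11000000

Answer: 11000000 (192)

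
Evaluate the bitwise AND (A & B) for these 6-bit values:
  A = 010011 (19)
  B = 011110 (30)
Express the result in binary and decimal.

Apply & to each column (1 only where both bits are 1):
  010011
& 011110
--------
  010010

Answer: 010010 (18)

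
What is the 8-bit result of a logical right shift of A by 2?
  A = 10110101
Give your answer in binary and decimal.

Logical shift right by 2: drop the bottom 2 bit(s), prepend 2 zero(s) on the left.
  10110101  ->  keep [101101], discard [01], prepend 00
= 00101101

Answer: 00101101 (45)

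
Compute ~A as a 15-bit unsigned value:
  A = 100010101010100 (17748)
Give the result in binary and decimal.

Flip each bit (0->1, 1->0):
  100010101010100
  011101010101011

Answer: 011101010101011 (15019)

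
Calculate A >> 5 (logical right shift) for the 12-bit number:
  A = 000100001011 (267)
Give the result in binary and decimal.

Logical shift right by 5: drop the bottom 5 bit(s), prepend 5 zero(s) on the left.
  000100001011  ->  keep [0001000], discard [01011], prepend 00000
= 000000001000

Answer: 000000001000 (8)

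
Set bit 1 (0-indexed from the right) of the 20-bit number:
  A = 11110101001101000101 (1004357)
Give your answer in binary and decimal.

Mask = 1 << 1 = 00000000000000000010
Bit 1 of A is 0, so OR-ing with the mask flips it to 1.
  11110101001101000101
| 00000000000000000010
----------------------
  11110101001101000111

Answer: 11110101001101000111 (1004359)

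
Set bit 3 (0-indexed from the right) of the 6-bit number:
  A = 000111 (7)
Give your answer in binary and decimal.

Mask = 1 << 3 = 001000
Bit 3 of A is 0, so OR-ing with the mask flips it to 1.
  000111
| 001000
--------
  001111

Answer: 001111 (15)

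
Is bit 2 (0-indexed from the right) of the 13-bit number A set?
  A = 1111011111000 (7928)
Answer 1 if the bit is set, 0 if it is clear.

Bit 2 is the 3rd from the right.
  1111011111000
            ^
That bit is 0.

Answer: 0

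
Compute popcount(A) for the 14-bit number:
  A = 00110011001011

00110011001011
1-bits at positions (from bit 0 = LSB): 0, 1, 3, 6, 7, 10, 11
Count = 7

Answer: 7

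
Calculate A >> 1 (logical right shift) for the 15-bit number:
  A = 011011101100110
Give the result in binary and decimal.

Logical shift right by 1: drop the bottom 1 bit(s), prepend 1 zero(s) on the left.
  011011101100110  ->  keep [01101110110011], discard [0], prepend 0
= 001101110110011

Answer: 001101110110011 (7091)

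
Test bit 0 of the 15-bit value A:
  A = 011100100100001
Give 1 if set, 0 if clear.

Bit 0 is the 1st from the right.
  011100100100001
                ^
That bit is 1.

Answer: 1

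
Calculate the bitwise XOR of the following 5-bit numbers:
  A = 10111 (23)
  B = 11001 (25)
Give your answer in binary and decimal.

Apply ^ to each column (1 where bits differ):
  10111
^ 11001
-------
  01110

Answer: 01110 (14)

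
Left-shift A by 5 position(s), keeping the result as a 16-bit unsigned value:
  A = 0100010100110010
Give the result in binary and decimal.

Shift left by 5: drop the top 5 bit(s), append 5 zero(s) on the right.
  0100010100110010  ->  discard [01000], keep [10100110010], append 00000
= 1010011001000000

Answer: 1010011001000000 (42560)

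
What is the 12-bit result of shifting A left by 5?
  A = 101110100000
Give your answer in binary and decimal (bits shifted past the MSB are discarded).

Shift left by 5: drop the top 5 bit(s), append 5 zero(s) on the right.
  101110100000  ->  discard [10111], keep [0100000], append 00000
= 010000000000

Answer: 010000000000 (1024)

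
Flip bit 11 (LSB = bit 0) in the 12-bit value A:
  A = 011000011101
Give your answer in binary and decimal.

Mask = 1 << 11 = 100000000000
Bit 11 of A is 0; XOR with the mask flips it to 1.
  011000011101
^ 100000000000
--------------
  111000011101

Answer: 111000011101 (3613)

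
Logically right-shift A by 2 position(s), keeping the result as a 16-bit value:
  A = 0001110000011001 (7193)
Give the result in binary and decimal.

Logical shift right by 2: drop the bottom 2 bit(s), prepend 2 zero(s) on the left.
  0001110000011001  ->  keep [00011100000110], discard [01], prepend 00
= 0000011100000110

Answer: 0000011100000110 (1798)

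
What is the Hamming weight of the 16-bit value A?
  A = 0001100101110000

0001100101110000
1-bits at positions (from bit 0 = LSB): 4, 5, 6, 8, 11, 12
Count = 6

Answer: 6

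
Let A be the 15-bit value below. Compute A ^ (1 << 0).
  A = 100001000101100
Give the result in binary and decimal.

Mask = 1 << 0 = 000000000000001
Bit 0 of A is 0; XOR with the mask flips it to 1.
  100001000101100
^ 000000000000001
-----------------
  100001000101101

Answer: 100001000101101 (16941)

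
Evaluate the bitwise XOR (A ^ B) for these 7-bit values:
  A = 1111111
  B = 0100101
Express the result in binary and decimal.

Apply ^ to each column (1 where bits differ):
  1111111
^ 0100101
---------
  1011010

Answer: 1011010 (90)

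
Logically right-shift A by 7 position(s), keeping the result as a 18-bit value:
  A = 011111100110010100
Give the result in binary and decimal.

Logical shift right by 7: drop the bottom 7 bit(s), prepend 7 zero(s) on the left.
  011111100110010100  ->  keep [01111110011], discard [0010100], prepend 0000000
= 000000001111110011

Answer: 000000001111110011 (1011)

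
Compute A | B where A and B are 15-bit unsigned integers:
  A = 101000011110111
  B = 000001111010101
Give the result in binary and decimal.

Apply | to each column (1 where either bit is 1):
  101000011110111
| 000001111010101
-----------------
  101001111110111

Answer: 101001111110111 (21495)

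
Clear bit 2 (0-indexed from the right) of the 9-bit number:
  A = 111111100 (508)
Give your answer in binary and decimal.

Mask = ~(1 << 2) = 111111011
Bit 2 of A is 1, so AND-ing with the mask clears it to 0.
  111111100
& 111111011
-----------
  111111000

Answer: 111111000 (504)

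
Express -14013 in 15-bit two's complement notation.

1. Binary of +14013:  011011010111101
2. Invert bits:     100100101000010
3. Add 1:           100100101000011

Answer: 100100101000011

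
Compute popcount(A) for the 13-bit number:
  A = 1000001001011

1000001001011
1-bits at positions (from bit 0 = LSB): 0, 1, 3, 6, 12
Count = 5

Answer: 5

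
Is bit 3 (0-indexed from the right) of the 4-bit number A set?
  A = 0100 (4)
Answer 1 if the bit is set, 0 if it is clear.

Bit 3 is the 4th from the right.
  0100
  ^
That bit is 0.

Answer: 0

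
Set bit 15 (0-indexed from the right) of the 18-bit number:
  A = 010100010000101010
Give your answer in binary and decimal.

Mask = 1 << 15 = 001000000000000000
Bit 15 of A is 0, so OR-ing with the mask flips it to 1.
  010100010000101010
| 001000000000000000
--------------------
  011100010000101010

Answer: 011100010000101010 (115754)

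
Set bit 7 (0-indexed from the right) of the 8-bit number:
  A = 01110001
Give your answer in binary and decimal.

Mask = 1 << 7 = 10000000
Bit 7 of A is 0, so OR-ing with the mask flips it to 1.
  01110001
| 10000000
----------
  11110001

Answer: 11110001 (241)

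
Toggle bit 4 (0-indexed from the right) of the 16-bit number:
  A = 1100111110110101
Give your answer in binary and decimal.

Mask = 1 << 4 = 0000000000010000
Bit 4 of A is 1; XOR with the mask flips it to 0.
  1100111110110101
^ 0000000000010000
------------------
  1100111110100101

Answer: 1100111110100101 (53157)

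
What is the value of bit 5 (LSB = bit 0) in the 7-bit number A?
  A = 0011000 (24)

Bit 5 is the 6th from the right.
  0011000
   ^
That bit is 0.

Answer: 0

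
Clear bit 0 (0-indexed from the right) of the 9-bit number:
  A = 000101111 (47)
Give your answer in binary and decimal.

Mask = ~(1 << 0) = 111111110
Bit 0 of A is 1, so AND-ing with the mask clears it to 0.
  000101111
& 111111110
-----------
  000101110

Answer: 000101110 (46)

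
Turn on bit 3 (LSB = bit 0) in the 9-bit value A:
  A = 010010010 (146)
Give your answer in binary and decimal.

Mask = 1 << 3 = 000001000
Bit 3 of A is 0, so OR-ing with the mask flips it to 1.
  010010010
| 000001000
-----------
  010011010

Answer: 010011010 (154)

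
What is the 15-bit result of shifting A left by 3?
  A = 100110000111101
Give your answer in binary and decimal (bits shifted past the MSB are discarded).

Shift left by 3: drop the top 3 bit(s), append 3 zero(s) on the right.
  100110000111101  ->  discard [100], keep [110000111101], append 000
= 110000111101000

Answer: 110000111101000 (25064)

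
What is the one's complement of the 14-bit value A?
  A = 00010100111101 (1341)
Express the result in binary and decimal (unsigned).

Flip each bit (0->1, 1->0):
  00010100111101
  11101011000010

Answer: 11101011000010 (15042)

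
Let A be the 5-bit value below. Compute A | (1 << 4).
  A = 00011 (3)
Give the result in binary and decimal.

Mask = 1 << 4 = 10000
Bit 4 of A is 0, so OR-ing with the mask flips it to 1.
  00011
| 10000
-------
  10011

Answer: 10011 (19)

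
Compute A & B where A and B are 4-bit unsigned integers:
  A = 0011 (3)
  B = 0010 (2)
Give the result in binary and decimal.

Apply & to each column (1 only where both bits are 1):
  0011
& 0010
------
  0010

Answer: 0010 (2)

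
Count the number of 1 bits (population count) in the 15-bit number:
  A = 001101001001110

001101001001110
1-bits at positions (from bit 0 = LSB): 1, 2, 3, 6, 9, 11, 12
Count = 7

Answer: 7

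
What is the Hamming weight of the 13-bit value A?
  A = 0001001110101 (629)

0001001110101
1-bits at positions (from bit 0 = LSB): 0, 2, 4, 5, 6, 9
Count = 6

Answer: 6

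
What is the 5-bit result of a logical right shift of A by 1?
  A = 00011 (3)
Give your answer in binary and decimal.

Logical shift right by 1: drop the bottom 1 bit(s), prepend 1 zero(s) on the left.
  00011  ->  keep [0001], discard [1], prepend 0
= 00001

Answer: 00001 (1)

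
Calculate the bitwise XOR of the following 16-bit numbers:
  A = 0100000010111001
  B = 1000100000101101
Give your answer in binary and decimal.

Apply ^ to each column (1 where bits differ):
  0100000010111001
^ 1000100000101101
------------------
  1100100010010100

Answer: 1100100010010100 (51348)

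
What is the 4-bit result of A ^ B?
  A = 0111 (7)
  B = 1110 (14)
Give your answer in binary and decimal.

Apply ^ to each column (1 where bits differ):
  0111
^ 1110
------
  1001

Answer: 1001 (9)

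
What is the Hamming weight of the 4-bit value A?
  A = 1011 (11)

1011
1-bits at positions (from bit 0 = LSB): 0, 1, 3
Count = 3

Answer: 3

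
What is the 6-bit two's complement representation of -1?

1. Binary of +1:  000001
2. Invert bits:     111110
3. Add 1:           111111

Answer: 111111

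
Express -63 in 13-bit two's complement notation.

1. Binary of +63:  0000000111111
2. Invert bits:     1111111000000
3. Add 1:           1111111000001

Answer: 1111111000001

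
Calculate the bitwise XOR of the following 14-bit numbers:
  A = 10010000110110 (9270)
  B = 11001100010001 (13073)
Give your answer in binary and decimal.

Apply ^ to each column (1 where bits differ):
  10010000110110
^ 11001100010001
----------------
  01011100100111

Answer: 01011100100111 (5927)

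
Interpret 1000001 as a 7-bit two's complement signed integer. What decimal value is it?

MSB is 1, so the value is negative. Find the magnitude:
1. Invert bits:  0111110
2. Add 1:        0111111  = 63
3. Apply sign:   -63

Answer: -63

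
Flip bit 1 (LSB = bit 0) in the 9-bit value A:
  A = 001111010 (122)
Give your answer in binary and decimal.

Mask = 1 << 1 = 000000010
Bit 1 of A is 1; XOR with the mask flips it to 0.
  001111010
^ 000000010
-----------
  001111000

Answer: 001111000 (120)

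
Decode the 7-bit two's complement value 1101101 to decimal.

MSB is 1, so the value is negative. Find the magnitude:
1. Invert bits:  0010010
2. Add 1:        0010011  = 19
3. Apply sign:   -19

Answer: -19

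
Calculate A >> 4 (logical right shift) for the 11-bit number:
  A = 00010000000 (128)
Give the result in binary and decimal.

Logical shift right by 4: drop the bottom 4 bit(s), prepend 4 zero(s) on the left.
  00010000000  ->  keep [0001000], discard [0000], prepend 0000
= 00000001000

Answer: 00000001000 (8)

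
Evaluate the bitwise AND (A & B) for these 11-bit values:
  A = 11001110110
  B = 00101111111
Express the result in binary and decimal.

Apply & to each column (1 only where both bits are 1):
  11001110110
& 00101111111
-------------
  00001110110

Answer: 00001110110 (118)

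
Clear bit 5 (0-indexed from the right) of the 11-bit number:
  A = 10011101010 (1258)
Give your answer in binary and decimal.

Mask = ~(1 << 5) = 11111011111
Bit 5 of A is 1, so AND-ing with the mask clears it to 0.
  10011101010
& 11111011111
-------------
  10011001010

Answer: 10011001010 (1226)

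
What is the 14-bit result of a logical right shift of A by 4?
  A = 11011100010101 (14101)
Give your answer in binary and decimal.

Logical shift right by 4: drop the bottom 4 bit(s), prepend 4 zero(s) on the left.
  11011100010101  ->  keep [1101110001], discard [0101], prepend 0000
= 00001101110001

Answer: 00001101110001 (881)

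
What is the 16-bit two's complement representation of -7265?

1. Binary of +7265:  0001110001100001
2. Invert bits:     1110001110011110
3. Add 1:           1110001110011111

Answer: 1110001110011111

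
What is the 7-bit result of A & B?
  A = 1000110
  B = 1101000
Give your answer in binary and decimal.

Apply & to each column (1 only where both bits are 1):
  1000110
& 1101000
---------
  1000000

Answer: 1000000 (64)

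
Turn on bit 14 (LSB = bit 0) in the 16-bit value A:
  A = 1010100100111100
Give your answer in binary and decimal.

Mask = 1 << 14 = 0100000000000000
Bit 14 of A is 0, so OR-ing with the mask flips it to 1.
  1010100100111100
| 0100000000000000
------------------
  1110100100111100

Answer: 1110100100111100 (59708)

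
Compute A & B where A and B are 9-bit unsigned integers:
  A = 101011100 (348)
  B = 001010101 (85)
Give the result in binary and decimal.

Apply & to each column (1 only where both bits are 1):
  101011100
& 001010101
-----------
  001010100

Answer: 001010100 (84)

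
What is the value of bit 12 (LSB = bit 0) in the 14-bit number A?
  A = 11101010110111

Bit 12 is the 13th from the right.
  11101010110111
   ^
That bit is 1.

Answer: 1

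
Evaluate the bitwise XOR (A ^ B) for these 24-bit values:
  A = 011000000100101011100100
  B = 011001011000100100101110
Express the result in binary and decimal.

Apply ^ to each column (1 where bits differ):
  011000000100101011100100
^ 011001011000100100101110
--------------------------
  000001011100001111001010

Answer: 000001011100001111001010 (377802)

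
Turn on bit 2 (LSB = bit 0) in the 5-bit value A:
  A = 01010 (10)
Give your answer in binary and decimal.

Mask = 1 << 2 = 00100
Bit 2 of A is 0, so OR-ing with the mask flips it to 1.
  01010
| 00100
-------
  01110

Answer: 01110 (14)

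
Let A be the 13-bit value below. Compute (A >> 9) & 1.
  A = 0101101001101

Bit 9 is the 10th from the right.
  0101101001101
     ^
That bit is 1.

Answer: 1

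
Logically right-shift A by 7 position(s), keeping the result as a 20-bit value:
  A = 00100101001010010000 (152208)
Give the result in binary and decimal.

Logical shift right by 7: drop the bottom 7 bit(s), prepend 7 zero(s) on the left.
  00100101001010010000  ->  keep [0010010100101], discard [0010000], prepend 0000000
= 00000000010010100101

Answer: 00000000010010100101 (1189)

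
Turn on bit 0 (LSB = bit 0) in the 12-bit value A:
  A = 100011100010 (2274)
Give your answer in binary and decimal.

Mask = 1 << 0 = 000000000001
Bit 0 of A is 0, so OR-ing with the mask flips it to 1.
  100011100010
| 000000000001
--------------
  100011100011

Answer: 100011100011 (2275)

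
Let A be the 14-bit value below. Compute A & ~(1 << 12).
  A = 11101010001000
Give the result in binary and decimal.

Mask = ~(1 << 12) = 10111111111111
Bit 12 of A is 1, so AND-ing with the mask clears it to 0.
  11101010001000
& 10111111111111
----------------
  10101010001000

Answer: 10101010001000 (10888)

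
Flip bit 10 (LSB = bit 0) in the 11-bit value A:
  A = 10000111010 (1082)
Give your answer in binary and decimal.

Mask = 1 << 10 = 10000000000
Bit 10 of A is 1; XOR with the mask flips it to 0.
  10000111010
^ 10000000000
-------------
  00000111010

Answer: 00000111010 (58)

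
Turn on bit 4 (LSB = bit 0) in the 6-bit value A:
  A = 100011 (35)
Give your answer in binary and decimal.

Mask = 1 << 4 = 010000
Bit 4 of A is 0, so OR-ing with the mask flips it to 1.
  100011
| 010000
--------
  110011

Answer: 110011 (51)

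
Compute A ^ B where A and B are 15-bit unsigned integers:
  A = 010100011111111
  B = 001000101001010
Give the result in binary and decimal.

Apply ^ to each column (1 where bits differ):
  010100011111111
^ 001000101001010
-----------------
  011100110110101

Answer: 011100110110101 (14773)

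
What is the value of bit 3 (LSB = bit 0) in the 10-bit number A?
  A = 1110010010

Bit 3 is the 4th from the right.
  1110010010
        ^
That bit is 0.

Answer: 0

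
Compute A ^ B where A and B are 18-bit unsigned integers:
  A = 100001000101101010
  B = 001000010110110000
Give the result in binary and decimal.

Apply ^ to each column (1 where bits differ):
  100001000101101010
^ 001000010110110000
--------------------
  101001010011011010

Answer: 101001010011011010 (169178)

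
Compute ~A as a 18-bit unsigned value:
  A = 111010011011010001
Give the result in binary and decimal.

Flip each bit (0->1, 1->0):
  111010011011010001
  000101100100101110

Answer: 000101100100101110 (22830)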